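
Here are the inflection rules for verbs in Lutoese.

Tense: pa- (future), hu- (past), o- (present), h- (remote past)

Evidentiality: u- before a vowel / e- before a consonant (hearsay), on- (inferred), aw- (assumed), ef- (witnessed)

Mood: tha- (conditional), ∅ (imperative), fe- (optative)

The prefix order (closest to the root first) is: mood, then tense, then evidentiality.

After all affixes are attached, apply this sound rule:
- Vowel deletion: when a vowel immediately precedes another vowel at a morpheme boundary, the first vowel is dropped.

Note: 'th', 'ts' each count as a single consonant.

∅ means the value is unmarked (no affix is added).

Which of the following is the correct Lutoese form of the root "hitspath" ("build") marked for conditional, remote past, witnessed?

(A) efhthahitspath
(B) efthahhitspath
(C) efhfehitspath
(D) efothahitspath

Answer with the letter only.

Attach mood conditional tha- → thahitspath.
Attach tense remote past h- → hthahitspath.
Attach evidentiality witnessed ef- → efhthahitspath.
Vowel deletion: no change.
So the correct form is efhthahitspath, option (A).
(D) efothahitspath is wrong: it uses present instead of remote past for tense.
(B) efthahhitspath is wrong: it has the affixes in the wrong order.
(C) efhfehitspath is wrong: it uses optative instead of conditional for mood.

A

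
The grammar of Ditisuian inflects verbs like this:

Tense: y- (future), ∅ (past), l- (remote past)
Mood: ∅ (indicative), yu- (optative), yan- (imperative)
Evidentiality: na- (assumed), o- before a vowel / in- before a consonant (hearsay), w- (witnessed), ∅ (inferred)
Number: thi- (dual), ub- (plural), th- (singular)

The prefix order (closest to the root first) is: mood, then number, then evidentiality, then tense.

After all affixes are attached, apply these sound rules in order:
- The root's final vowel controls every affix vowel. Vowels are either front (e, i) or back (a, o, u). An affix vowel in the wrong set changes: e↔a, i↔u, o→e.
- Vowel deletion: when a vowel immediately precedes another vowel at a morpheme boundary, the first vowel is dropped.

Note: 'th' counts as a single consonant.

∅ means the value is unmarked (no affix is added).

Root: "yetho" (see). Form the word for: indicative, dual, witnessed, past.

mood = indicative: zero marking, form stays yetho.
Attach number dual thi- → thiyetho.
Attach evidentiality witnessed w- → wthiyetho.
tense = past: zero marking, form stays wthiyetho.
Apply vowel harmony: wthiyetho → wthuyetho.
Vowel deletion: no change.

wthuyetho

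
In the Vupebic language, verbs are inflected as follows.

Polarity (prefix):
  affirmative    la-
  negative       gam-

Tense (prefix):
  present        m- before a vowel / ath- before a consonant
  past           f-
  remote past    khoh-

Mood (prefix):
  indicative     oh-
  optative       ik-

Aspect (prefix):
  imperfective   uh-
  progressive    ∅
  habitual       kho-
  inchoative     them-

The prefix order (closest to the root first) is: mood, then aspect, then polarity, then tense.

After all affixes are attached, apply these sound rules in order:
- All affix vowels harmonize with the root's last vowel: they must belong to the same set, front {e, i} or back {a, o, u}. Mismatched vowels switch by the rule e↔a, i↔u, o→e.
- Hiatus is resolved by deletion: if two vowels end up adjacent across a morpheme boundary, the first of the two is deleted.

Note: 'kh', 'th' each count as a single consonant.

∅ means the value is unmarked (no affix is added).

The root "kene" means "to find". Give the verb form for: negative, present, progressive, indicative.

Attach mood indicative oh- → ohkene.
aspect = progressive: zero marking, form stays ohkene.
Attach polarity negative gam- → gamohkene.
Attach tense present ath- (before consonant 'g') → athgamohkene.
Apply vowel harmony: athgamohkene → ethgemehkene.
Vowel deletion: no change.

ethgemehkene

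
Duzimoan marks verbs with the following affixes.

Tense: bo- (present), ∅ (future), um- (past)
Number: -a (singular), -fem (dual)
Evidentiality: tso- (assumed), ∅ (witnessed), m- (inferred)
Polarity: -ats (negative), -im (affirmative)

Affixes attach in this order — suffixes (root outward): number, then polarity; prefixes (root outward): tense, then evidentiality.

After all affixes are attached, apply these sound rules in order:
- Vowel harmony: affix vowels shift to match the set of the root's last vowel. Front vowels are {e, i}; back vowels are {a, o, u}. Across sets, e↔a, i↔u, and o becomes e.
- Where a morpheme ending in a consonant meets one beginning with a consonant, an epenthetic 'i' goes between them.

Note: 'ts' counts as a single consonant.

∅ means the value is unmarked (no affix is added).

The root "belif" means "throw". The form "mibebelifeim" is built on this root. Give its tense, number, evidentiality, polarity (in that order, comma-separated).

present, singular, inferred, affirmative

Segment: m-bo-belif-a-im.
tense: bo- → present.
number: -a → singular.
evidentiality: m- → inferred.
polarity: -im → affirmative.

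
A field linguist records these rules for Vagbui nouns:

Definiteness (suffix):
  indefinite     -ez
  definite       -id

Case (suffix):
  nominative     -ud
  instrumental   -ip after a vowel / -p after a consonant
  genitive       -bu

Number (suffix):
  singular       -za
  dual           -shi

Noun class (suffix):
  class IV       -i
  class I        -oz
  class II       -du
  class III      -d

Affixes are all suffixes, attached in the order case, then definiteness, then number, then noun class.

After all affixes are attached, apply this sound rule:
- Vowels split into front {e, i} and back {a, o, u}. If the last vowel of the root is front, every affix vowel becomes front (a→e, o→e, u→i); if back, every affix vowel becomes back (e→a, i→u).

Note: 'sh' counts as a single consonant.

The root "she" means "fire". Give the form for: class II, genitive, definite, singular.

Attach case genitive -bu → shebu.
Attach definiteness definite -id → shebuid.
Attach number singular -za → shebuidza.
Attach noun class class II -du → shebuidzadu.
Apply vowel harmony: shebuidzadu → shebiidzedi.

shebiidzedi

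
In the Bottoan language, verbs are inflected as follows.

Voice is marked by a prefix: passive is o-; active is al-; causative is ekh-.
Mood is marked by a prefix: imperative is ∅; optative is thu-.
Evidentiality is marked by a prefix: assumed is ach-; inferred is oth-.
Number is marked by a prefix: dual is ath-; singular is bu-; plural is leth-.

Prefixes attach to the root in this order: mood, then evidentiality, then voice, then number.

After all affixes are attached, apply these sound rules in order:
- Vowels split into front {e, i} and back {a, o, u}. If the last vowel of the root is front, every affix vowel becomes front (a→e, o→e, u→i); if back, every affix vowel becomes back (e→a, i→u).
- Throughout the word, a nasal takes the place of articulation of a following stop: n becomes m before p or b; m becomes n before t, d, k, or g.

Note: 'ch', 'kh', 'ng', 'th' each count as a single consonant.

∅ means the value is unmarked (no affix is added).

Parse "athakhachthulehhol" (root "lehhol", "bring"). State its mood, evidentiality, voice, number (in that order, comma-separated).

optative, assumed, causative, dual

Segment: ath-ekh-ach-thu-lehhol.
mood: thu- → optative.
evidentiality: ach- → assumed.
voice: ekh- → causative.
number: ath- → dual.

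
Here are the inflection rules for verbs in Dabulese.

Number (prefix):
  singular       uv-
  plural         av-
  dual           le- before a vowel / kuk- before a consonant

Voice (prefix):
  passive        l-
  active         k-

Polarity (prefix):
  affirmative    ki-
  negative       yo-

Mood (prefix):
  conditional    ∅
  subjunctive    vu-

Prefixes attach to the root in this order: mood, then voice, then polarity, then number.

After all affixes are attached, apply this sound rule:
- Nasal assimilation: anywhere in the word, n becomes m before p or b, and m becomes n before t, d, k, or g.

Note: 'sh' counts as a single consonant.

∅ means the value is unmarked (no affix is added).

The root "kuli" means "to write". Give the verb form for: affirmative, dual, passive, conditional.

mood = conditional: zero marking, form stays kuli.
Attach voice passive l- → lkuli.
Attach polarity affirmative ki- → kilkuli.
Attach number dual kuk- (before consonant 'k') → kukkilkuli.
Nasal assimilation: no change.

kukkilkuli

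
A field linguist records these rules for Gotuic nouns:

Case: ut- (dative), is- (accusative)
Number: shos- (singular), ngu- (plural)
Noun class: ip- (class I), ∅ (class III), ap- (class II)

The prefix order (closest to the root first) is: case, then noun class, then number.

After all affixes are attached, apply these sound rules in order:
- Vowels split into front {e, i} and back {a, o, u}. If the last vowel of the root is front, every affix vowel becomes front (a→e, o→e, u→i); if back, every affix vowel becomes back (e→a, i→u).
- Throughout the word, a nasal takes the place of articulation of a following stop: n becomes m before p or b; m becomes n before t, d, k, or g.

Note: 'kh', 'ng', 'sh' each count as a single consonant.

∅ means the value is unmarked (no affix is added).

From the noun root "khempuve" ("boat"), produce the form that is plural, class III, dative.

ngiitkhempuve

Attach case dative ut- → utkhempuve.
noun class = class III: zero marking, form stays utkhempuve.
Attach number plural ngu- → nguutkhempuve.
Apply vowel harmony: nguutkhempuve → ngiitkhempuve.
Nasal assimilation: no change.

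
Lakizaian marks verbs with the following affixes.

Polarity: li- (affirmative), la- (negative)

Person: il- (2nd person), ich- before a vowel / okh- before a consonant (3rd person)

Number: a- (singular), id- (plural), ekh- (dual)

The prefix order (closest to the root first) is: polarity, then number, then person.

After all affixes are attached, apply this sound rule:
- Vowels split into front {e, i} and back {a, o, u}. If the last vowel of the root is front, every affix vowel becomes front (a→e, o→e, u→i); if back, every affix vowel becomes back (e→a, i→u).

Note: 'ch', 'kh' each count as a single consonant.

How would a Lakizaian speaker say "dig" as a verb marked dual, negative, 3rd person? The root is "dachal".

Attach polarity negative la- → ladachal.
Attach number dual ekh- → ekhladachal.
Attach person 3rd person ich- (before vowel 'e') → ichekhladachal.
Apply vowel harmony: ichekhladachal → uchakhladachal.

uchakhladachal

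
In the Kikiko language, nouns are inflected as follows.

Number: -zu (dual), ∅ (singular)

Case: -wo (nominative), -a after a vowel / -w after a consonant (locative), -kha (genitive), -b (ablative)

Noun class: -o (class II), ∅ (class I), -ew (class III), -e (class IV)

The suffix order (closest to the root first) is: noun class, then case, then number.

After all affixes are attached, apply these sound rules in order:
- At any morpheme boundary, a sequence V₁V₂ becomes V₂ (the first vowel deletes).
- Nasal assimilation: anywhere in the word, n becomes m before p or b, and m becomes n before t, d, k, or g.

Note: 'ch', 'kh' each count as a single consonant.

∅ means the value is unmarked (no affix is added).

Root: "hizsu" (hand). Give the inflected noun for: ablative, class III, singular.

hizsewb

Attach noun class class III -ew → hizsuew.
Attach case ablative -b → hizsuewb.
number = singular: zero marking, form stays hizsuewb.
Apply vowel deletion: hizsuewb → hizsewb.
Nasal assimilation: no change.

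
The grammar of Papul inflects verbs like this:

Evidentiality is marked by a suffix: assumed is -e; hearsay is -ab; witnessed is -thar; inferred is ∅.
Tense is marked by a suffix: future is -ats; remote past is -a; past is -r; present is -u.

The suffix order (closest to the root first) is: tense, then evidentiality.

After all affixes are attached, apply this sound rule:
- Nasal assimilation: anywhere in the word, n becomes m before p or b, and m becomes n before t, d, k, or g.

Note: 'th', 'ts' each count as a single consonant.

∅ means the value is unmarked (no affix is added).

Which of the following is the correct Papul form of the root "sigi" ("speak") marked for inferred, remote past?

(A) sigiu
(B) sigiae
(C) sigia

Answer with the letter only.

Attach tense remote past -a → sigia.
evidentiality = inferred: zero marking, form stays sigia.
Nasal assimilation: no change.
So the correct form is sigia, option (C).
(B) sigiae is wrong: it uses assumed instead of inferred for evidentiality.
(A) sigiu is wrong: it uses present instead of remote past for tense.

C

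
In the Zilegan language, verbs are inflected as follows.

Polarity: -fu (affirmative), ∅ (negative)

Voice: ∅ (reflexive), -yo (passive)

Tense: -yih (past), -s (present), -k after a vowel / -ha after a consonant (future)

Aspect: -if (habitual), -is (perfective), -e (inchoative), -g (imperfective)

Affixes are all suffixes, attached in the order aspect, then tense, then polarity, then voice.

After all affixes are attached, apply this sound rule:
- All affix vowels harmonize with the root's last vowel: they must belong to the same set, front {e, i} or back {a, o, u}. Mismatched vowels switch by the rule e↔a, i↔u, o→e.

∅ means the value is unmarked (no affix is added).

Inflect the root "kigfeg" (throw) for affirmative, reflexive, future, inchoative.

kigfegekfi

Attach aspect inchoative -e → kigfege.
Attach tense future -k (after vowel 'e') → kigfegek.
Attach polarity affirmative -fu → kigfegekfu.
voice = reflexive: zero marking, form stays kigfegekfu.
Apply vowel harmony: kigfegekfu → kigfegekfi.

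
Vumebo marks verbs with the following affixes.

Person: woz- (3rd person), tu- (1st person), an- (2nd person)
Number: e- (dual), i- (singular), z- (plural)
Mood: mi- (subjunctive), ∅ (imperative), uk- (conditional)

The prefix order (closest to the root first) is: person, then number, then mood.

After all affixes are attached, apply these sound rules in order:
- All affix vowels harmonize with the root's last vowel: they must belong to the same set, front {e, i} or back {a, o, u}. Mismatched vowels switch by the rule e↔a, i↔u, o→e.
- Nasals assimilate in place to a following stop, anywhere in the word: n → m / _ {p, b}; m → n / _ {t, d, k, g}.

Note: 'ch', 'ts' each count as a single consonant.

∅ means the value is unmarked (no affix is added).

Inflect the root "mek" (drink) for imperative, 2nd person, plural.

zenmek

Attach person 2nd person an- → anmek.
Attach number plural z- → zanmek.
mood = imperative: zero marking, form stays zanmek.
Apply vowel harmony: zanmek → zenmek.
Nasal assimilation: no change.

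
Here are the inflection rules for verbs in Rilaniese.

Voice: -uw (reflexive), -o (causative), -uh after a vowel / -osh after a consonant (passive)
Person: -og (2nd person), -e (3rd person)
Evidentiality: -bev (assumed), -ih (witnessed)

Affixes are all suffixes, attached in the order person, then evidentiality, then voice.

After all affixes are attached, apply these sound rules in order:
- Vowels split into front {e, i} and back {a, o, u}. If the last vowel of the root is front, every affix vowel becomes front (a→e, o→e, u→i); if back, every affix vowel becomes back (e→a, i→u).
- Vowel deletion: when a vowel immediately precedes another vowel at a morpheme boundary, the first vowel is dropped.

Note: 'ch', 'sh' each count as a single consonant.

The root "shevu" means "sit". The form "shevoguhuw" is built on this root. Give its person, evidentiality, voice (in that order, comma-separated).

2nd person, witnessed, reflexive

Segment: shevu-og-ih-uw.
person: -og → 2nd person.
evidentiality: -ih → witnessed.
voice: -uw → reflexive.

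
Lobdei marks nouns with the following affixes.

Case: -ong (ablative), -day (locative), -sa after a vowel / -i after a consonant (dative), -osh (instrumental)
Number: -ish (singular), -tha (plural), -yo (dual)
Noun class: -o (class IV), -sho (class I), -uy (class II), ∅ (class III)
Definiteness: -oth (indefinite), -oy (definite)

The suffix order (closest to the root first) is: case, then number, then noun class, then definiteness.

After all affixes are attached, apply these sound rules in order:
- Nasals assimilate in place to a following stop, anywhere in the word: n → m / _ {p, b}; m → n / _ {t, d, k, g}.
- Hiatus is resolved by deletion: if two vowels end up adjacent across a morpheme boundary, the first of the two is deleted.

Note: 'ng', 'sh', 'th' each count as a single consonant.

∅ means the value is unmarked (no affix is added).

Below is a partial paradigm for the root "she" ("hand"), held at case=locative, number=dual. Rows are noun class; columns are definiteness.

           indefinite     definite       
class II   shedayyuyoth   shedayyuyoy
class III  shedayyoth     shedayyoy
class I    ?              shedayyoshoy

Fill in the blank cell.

Attach case locative -day → sheday.
Attach number dual -yo → shedayyo.
Attach noun class class I -sho → shedayyosho.
Attach definiteness indefinite -oth → shedayyoshooth.
Nasal assimilation: no change.
Apply vowel deletion: shedayyoshooth → shedayyoshoth.

shedayyoshoth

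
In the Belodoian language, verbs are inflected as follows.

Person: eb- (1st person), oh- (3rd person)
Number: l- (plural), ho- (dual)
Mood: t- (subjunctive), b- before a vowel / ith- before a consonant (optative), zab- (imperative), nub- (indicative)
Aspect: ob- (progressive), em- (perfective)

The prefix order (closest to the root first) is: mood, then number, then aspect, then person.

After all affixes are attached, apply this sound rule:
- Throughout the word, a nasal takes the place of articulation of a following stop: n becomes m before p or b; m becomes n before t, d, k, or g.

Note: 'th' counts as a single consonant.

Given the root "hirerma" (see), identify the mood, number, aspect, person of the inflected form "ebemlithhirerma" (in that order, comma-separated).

Segment: eb-em-l-ith-hirerma.
mood: b/ith- → optative.
number: l- → plural.
aspect: em- → perfective.
person: eb- → 1st person.

optative, plural, perfective, 1st person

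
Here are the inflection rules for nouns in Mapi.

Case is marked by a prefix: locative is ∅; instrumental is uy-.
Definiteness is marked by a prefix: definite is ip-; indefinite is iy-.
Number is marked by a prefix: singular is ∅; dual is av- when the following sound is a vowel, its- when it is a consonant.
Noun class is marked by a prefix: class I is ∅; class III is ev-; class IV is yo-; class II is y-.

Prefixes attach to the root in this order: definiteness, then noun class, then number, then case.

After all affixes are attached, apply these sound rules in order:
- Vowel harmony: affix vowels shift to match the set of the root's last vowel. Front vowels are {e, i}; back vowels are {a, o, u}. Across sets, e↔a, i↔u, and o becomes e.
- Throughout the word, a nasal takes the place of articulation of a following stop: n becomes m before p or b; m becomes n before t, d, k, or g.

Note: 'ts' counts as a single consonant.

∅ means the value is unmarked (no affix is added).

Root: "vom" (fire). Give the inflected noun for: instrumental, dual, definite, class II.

uyutsyupvom

Attach definiteness definite ip- → ipvom.
Attach noun class class II y- → yipvom.
Attach number dual its- (before consonant 'y') → itsyipvom.
Attach case instrumental uy- → uyitsyipvom.
Apply vowel harmony: uyitsyipvom → uyutsyupvom.
Nasal assimilation: no change.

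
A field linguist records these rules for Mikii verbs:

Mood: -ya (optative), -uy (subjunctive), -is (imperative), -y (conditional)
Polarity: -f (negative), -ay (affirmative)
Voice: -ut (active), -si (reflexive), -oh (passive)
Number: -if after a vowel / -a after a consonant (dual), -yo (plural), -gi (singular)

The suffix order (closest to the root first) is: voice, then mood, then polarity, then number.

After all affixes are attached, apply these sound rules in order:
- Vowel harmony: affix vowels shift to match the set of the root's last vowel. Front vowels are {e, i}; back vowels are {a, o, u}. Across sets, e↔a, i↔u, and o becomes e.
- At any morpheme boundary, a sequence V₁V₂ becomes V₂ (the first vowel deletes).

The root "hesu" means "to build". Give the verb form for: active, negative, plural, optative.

Attach voice active -ut → hesuut.
Attach mood optative -ya → hesuutya.
Attach polarity negative -f → hesuutyaf.
Attach number plural -yo → hesuutyafyo.
Vowel harmony: no change.
Apply vowel deletion: hesuutyafyo → hesutyafyo.

hesutyafyo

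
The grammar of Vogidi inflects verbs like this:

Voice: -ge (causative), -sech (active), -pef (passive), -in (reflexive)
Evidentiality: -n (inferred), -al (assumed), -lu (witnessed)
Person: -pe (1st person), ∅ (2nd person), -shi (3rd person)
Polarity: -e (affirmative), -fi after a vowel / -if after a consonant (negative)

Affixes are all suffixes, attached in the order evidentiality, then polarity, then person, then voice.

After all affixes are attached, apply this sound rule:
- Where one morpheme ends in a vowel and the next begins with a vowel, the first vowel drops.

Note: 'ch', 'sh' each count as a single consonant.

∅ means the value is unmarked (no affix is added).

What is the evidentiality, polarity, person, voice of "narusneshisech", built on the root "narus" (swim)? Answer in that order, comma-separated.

Segment: narus-n-e-shi-sech.
evidentiality: -n → inferred.
polarity: -e → affirmative.
person: -shi → 3rd person.
voice: -sech → active.

inferred, affirmative, 3rd person, active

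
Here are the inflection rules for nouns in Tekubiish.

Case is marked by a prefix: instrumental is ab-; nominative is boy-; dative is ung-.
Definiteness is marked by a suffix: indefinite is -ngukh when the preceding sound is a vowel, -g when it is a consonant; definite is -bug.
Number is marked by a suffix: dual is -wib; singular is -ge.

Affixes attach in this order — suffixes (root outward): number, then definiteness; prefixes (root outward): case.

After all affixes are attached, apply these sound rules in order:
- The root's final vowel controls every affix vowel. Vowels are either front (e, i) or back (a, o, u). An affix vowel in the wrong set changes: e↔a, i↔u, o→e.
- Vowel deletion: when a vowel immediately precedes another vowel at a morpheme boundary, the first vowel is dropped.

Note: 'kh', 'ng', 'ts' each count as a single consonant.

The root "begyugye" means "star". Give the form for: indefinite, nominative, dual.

Attach number dual -wib → begyugyewib.
Attach definiteness indefinite -g (after consonant 'b') → begyugyewibg.
Attach case nominative boy- → boybegyugyewibg.
Apply vowel harmony: boybegyugyewibg → beybegyugyewibg.
Vowel deletion: no change.

beybegyugyewibg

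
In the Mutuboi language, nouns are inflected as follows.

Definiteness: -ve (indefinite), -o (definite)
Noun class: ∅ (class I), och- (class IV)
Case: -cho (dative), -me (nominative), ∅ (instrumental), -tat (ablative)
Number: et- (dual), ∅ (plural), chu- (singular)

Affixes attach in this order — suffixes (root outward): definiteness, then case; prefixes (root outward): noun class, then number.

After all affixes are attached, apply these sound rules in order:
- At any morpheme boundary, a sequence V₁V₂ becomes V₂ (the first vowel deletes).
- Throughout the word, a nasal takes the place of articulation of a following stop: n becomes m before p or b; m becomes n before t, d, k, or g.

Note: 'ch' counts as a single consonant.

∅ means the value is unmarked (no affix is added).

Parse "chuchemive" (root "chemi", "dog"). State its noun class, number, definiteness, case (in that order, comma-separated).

Segment: chu-chemi-ve.
noun class: ∅ → class I.
number: chu- → singular.
definiteness: -ve → indefinite.
case: ∅ → instrumental.

class I, singular, indefinite, instrumental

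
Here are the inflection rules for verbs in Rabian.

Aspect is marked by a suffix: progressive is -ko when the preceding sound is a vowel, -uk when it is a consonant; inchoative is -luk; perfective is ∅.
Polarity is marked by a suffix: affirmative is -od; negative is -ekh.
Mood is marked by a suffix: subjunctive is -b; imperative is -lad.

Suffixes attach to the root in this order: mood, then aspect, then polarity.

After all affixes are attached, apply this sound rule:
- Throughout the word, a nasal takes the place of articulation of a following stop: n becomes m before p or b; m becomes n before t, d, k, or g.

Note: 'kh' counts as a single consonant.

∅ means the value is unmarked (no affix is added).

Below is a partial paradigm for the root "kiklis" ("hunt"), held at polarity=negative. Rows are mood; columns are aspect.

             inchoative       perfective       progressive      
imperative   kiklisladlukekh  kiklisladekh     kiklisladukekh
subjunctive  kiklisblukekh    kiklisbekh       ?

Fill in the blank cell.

kiklisbukekh

Attach mood subjunctive -b → kiklisb.
Attach aspect progressive -uk (after consonant 'b') → kiklisbuk.
Attach polarity negative -ekh → kiklisbukekh.
Nasal assimilation: no change.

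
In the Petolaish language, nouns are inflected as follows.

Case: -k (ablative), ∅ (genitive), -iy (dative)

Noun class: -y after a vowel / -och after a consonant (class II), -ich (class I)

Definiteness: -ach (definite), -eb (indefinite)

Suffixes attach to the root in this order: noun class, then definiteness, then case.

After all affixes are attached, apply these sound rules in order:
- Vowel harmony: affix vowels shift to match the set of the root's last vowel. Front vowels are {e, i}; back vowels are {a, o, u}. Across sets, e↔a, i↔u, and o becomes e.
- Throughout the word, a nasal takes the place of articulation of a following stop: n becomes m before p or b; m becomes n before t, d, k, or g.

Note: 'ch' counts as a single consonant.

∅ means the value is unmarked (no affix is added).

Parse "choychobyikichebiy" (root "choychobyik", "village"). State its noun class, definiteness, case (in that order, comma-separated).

class I, indefinite, dative

Segment: choychobyik-ich-eb-iy.
noun class: -ich → class I.
definiteness: -eb → indefinite.
case: -iy → dative.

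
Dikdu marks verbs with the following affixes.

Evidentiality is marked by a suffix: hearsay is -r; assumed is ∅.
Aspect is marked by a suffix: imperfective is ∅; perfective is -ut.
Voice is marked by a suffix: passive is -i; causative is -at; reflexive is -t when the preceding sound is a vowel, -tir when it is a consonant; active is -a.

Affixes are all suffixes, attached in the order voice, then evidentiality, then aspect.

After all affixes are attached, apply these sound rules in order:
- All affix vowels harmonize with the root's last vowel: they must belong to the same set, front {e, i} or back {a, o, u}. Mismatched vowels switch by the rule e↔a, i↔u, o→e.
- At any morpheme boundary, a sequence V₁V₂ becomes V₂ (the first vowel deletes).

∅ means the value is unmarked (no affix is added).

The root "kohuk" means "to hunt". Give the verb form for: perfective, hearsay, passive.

kohukurut

Attach voice passive -i → kohuki.
Attach evidentiality hearsay -r → kohukir.
Attach aspect perfective -ut → kohukirut.
Apply vowel harmony: kohukirut → kohukurut.
Vowel deletion: no change.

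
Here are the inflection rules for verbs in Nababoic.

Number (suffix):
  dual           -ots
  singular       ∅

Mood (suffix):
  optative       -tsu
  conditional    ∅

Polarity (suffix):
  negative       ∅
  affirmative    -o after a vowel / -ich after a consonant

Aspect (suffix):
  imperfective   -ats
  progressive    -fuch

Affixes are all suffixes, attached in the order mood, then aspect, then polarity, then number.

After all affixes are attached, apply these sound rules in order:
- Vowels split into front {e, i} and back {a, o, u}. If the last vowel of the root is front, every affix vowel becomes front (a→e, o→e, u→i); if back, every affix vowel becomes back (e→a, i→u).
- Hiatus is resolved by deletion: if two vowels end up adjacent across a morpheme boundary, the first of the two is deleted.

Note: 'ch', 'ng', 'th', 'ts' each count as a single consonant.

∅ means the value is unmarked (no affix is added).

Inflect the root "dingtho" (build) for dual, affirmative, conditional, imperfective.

mood = conditional: zero marking, form stays dingtho.
Attach aspect imperfective -ats → dingthoats.
Attach polarity affirmative -ich (after consonant 'ts') → dingthoatsich.
Attach number dual -ots → dingthoatsichots.
Apply vowel harmony: dingthoatsichots → dingthoatsuchots.
Apply vowel deletion: dingthoatsuchots → dingthatsuchots.

dingthatsuchots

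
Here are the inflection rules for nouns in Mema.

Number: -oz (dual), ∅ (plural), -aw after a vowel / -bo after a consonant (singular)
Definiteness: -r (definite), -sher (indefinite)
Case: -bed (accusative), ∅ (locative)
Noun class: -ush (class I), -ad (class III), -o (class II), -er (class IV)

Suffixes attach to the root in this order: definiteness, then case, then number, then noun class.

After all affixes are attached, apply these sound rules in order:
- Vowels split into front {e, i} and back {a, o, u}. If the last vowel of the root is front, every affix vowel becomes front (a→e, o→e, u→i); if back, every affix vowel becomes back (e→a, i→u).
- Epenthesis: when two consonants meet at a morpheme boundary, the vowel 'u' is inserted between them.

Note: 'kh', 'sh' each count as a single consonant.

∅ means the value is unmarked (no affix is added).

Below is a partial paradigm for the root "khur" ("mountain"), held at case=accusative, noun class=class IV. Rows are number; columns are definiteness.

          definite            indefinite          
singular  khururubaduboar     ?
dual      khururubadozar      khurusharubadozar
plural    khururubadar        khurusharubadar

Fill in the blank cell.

khurusharubaduboar

Attach definiteness indefinite -sher → khursher.
Attach case accusative -bed → khursherbed.
Attach number singular -bo (after consonant 'd') → khursherbedbo.
Attach noun class class IV -er → khursherbedboer.
Apply vowel harmony: khursherbedboer → khursharbadboar.
Apply epenthesis: khursharbadboar → khurusharubaduboar.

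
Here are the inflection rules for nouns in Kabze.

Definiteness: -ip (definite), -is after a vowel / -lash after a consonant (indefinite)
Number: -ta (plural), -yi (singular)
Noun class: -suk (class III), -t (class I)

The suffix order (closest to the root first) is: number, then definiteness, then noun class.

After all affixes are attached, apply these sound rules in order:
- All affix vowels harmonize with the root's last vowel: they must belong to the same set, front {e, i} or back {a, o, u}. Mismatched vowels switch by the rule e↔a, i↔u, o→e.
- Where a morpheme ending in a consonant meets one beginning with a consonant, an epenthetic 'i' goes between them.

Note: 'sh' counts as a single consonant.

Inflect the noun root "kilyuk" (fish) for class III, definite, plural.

kilyukitaupisuk

Attach number plural -ta → kilyukta.
Attach definiteness definite -ip → kilyuktaip.
Attach noun class class III -suk → kilyuktaipsuk.
Apply vowel harmony: kilyuktaipsuk → kilyuktaupsuk.
Apply epenthesis: kilyuktaupsuk → kilyukitaupisuk.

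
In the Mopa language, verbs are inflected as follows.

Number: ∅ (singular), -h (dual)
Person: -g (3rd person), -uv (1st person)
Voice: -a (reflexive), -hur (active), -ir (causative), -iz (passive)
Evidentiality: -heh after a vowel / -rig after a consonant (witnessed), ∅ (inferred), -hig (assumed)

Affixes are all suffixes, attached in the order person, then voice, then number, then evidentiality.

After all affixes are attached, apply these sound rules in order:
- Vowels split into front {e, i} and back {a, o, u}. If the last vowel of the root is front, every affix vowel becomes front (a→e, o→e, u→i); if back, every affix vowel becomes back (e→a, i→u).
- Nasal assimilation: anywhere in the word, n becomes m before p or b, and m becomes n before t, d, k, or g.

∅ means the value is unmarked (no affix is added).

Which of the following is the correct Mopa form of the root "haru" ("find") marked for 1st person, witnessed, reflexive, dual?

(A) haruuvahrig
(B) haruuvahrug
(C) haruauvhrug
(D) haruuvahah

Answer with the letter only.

Attach person 1st person -uv → haruuv.
Attach voice reflexive -a → haruuva.
Attach number dual -h → haruuvah.
Attach evidentiality witnessed -rig (after consonant 'h') → haruuvahrig.
Apply vowel harmony: haruuvahrig → haruuvahrug.
Nasal assimilation: no change.
So the correct form is haruuvahrug, option (B).
(A) haruuvahrig is wrong: it fails to apply the sound rule(s).
(D) haruuvahah is wrong: it uses singular instead of dual for number.
(C) haruauvhrug is wrong: it has the affixes in the wrong order.

B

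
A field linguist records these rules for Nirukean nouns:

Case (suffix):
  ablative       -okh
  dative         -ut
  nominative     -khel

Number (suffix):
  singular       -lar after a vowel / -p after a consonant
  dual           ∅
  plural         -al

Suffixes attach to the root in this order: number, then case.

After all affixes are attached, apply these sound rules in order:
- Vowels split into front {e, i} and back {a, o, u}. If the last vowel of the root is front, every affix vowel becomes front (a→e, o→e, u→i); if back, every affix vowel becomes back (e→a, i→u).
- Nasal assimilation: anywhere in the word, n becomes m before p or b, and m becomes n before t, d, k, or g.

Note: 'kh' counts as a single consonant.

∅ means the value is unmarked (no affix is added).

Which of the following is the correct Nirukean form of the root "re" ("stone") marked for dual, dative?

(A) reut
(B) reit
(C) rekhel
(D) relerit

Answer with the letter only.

number = dual: zero marking, form stays re.
Attach case dative -ut → reut.
Apply vowel harmony: reut → reit.
Nasal assimilation: no change.
So the correct form is reit, option (B).
(C) rekhel is wrong: it uses nominative instead of dative for case.
(D) relerit is wrong: it uses singular instead of dual for number.
(A) reut is wrong: it fails to apply the sound rule(s).

B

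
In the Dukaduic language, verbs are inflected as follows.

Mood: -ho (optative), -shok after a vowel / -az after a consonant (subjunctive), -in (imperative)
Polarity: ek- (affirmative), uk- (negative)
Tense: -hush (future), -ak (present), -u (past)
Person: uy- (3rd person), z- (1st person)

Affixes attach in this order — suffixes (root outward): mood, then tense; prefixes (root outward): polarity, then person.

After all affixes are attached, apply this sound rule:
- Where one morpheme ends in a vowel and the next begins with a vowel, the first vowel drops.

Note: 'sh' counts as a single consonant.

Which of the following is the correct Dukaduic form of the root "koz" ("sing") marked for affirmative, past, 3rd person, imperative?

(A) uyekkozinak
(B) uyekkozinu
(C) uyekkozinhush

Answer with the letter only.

Attach mood imperative -in → kozin.
Attach polarity affirmative ek- → ekkozin.
Attach tense past -u → ekkozinu.
Attach person 3rd person uy- → uyekkozinu.
Vowel deletion: no change.
So the correct form is uyekkozinu, option (B).
(A) uyekkozinak is wrong: it uses present instead of past for tense.
(C) uyekkozinhush is wrong: it uses future instead of past for tense.

B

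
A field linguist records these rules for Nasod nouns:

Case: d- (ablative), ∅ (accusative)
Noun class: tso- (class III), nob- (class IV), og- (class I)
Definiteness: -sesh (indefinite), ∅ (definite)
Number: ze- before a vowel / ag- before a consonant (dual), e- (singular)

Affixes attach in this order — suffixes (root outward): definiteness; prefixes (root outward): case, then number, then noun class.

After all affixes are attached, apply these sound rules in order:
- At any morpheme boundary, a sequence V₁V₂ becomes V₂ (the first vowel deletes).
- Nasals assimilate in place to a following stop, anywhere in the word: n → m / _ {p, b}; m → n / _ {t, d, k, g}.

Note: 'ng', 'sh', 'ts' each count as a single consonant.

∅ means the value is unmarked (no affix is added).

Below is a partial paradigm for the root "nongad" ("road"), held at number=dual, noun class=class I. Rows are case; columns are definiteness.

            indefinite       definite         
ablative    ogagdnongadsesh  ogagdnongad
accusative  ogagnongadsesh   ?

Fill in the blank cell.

case = accusative: zero marking, form stays nongad.
Attach number dual ag- (before consonant 'n') → agnongad.
Attach noun class class I og- → ogagnongad.
definiteness = definite: zero marking, form stays ogagnongad.
Vowel deletion: no change.
Nasal assimilation: no change.

ogagnongad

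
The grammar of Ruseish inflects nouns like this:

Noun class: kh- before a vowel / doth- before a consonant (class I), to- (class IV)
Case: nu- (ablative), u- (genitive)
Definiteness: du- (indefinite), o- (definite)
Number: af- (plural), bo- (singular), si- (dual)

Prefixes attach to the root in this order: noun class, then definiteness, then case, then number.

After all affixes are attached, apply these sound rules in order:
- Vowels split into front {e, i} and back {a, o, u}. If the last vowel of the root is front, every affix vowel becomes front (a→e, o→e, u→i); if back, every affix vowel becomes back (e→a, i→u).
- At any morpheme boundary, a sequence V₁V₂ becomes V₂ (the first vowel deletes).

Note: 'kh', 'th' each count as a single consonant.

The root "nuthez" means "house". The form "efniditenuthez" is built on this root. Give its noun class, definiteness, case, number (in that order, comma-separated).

class IV, indefinite, ablative, plural

Segment: af-nu-du-to-nuthez.
noun class: to- → class IV.
definiteness: du- → indefinite.
case: nu- → ablative.
number: af- → plural.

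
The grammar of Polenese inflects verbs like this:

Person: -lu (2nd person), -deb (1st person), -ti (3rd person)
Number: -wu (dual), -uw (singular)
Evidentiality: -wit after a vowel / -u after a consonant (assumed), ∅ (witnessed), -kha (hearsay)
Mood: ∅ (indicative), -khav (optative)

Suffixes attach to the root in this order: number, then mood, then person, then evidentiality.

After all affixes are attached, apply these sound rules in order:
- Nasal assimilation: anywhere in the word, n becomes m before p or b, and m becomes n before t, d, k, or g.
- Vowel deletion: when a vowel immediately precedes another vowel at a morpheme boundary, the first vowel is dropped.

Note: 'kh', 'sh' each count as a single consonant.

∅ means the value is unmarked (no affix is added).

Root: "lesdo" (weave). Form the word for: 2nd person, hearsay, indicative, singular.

lesduwlukha

Attach number singular -uw → lesdouw.
mood = indicative: zero marking, form stays lesdouw.
Attach person 2nd person -lu → lesdouwlu.
Attach evidentiality hearsay -kha → lesdouwlukha.
Nasal assimilation: no change.
Apply vowel deletion: lesdouwlukha → lesduwlukha.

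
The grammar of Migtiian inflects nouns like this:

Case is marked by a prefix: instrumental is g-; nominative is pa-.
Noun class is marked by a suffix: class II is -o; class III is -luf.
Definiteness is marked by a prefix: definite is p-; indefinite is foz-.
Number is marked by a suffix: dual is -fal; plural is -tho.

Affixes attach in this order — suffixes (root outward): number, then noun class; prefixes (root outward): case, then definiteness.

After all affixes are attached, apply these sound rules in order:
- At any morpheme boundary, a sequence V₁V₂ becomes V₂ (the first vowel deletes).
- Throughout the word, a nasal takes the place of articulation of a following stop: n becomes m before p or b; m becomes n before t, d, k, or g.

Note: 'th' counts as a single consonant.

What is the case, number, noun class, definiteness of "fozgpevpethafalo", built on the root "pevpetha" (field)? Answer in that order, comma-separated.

instrumental, dual, class II, indefinite

Segment: foz-g-pevpetha-fal-o.
case: g- → instrumental.
number: -fal → dual.
noun class: -o → class II.
definiteness: foz- → indefinite.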